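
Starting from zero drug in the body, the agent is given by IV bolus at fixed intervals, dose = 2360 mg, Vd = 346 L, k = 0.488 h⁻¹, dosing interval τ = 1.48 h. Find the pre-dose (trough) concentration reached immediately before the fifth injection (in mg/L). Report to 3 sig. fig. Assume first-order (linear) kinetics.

6.08 mg/L

C₀ per dose = Dose / Vd = 2360 / 346 = 6.821 mg/L
Fraction remaining after one interval: r = e^(−kτ) = e^(−0.4880 × 1.48) = 0.4857
Before dose 5, 4 doses have been given (aged 1τ, 2τ, 3τ, 4τ).
C_trough = C₀ × (r + r² + … + r^4) = C₀ × r(1−r^4)/(1−r)
        = 6.821 × 0.4857 × (1 − 0.05565) / (1 − 0.4857) = 6.083 mg/L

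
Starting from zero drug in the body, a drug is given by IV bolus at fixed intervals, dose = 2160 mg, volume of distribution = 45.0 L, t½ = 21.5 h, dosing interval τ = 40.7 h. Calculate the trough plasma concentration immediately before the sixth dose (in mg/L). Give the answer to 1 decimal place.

C₀ per dose = Dose / Vd = 2160 / 45.0 = 48.00 mg/L
k = ln2 / t½ = 0.693147 / 21.5 = 0.03224 h⁻¹
Fraction remaining after one interval: r = e^(−kτ) = e^(−0.03224 × 40.7) = 0.2692
Before dose 6, 5 doses have been given (aged 1τ, 2τ, 3τ, 4τ, 5τ).
C_trough = C₀ × (r + r² + … + r^5) = C₀ × r(1−r^5)/(1−r)
        = 48.00 × 0.2692 × (1 − 0.001414) / (1 − 0.2692) = 17.66 mg/L

17.7 mg/L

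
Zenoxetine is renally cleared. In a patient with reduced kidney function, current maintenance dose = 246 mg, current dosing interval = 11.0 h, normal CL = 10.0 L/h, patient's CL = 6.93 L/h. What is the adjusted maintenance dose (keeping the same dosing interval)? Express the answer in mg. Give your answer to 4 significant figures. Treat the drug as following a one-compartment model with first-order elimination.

To keep the same average steady-state level, dosing rate must scale with clearance.
CL ratio = 6.93 / 10.0 = 0.6930
New dose (same interval) = 246 × 0.6930 = 170.5 mg

170.5 mg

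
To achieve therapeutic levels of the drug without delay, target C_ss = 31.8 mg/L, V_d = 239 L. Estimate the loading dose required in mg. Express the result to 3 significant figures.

LD = Css × Vd = 31.8 × 239 = 7600 mg

7600 mg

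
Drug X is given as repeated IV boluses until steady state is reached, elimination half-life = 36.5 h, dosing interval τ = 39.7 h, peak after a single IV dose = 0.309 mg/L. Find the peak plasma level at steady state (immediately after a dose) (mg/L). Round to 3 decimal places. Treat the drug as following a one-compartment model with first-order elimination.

0.584 mg/L

k = ln2 / t½ = 0.693147 / 36.5 = 0.01899 h⁻¹
e^(−kτ) = e^(−0.01899 × 39.7) = 0.4705
Accumulation ratio R = 1 / (1 − e^(−kτ)) = 1 / (1 − 0.4705) = 1.889
Steady-state peak = C₀ × R = 0.309 × 1.889 = 0.5837 mg/L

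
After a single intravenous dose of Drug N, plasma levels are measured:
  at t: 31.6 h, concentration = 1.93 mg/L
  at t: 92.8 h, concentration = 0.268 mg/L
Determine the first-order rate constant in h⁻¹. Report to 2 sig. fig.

k = ln(C₁/C₂) / (t₂ − t₁) = ln(1.93/0.268) / (92.8 − 31.6)
  = 1.974 / 61.20 = 0.03225 h⁻¹

0.032 h⁻¹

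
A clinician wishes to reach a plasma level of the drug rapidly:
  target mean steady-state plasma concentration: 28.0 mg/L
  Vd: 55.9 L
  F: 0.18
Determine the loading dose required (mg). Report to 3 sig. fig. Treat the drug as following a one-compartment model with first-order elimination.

LD = Css × Vd / F = 28.0 × 55.9 / 0.18 = 8696 mg

8700 mg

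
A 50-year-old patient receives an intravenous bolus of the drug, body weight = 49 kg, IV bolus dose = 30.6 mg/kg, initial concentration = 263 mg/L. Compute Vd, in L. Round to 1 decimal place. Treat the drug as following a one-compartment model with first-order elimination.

Dose = 30.6 × 49 = 1499 mg
Vd = Dose / C₀ = 1499 / 263 = 5.700 L

5.7 L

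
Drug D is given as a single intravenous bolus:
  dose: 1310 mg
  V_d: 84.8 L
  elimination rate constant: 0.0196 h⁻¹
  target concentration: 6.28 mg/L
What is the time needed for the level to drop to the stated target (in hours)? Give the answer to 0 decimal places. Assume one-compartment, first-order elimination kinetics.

C₀ = Dose / Vd = 1310 / 84.8 = 15.45 mg/L
t = ln(C₀ / C) / k = ln(15.45 / 6.28) / 0.01960
  = ln(2.460) / 0.01960 = 0.9002 / 0.01960 = 45.93 h

46 h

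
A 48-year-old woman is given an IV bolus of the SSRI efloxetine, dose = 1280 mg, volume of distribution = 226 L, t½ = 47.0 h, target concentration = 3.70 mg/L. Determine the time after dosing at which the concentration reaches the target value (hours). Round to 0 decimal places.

29 h

C₀ = Dose / Vd = 1280 / 226 = 5.664 mg/L
k = ln2 / t½ = 0.693147 / 47.0 = 0.01475 h⁻¹
t = ln(C₀ / C) / k = ln(5.664 / 3.70) / 0.01475
  = ln(1.531) / 0.01475 = 0.4259 / 0.01475 = 28.87 h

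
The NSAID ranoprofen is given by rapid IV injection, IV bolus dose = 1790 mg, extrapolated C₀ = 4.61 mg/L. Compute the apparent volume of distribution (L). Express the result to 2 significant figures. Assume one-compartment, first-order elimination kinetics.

Vd = Dose / C₀ = 1790 / 4.61 = 388.3 L

390 L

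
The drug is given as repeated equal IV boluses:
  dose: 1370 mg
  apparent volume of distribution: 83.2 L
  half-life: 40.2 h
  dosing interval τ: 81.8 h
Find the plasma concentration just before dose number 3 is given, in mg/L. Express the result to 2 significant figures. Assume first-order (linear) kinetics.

5.0 mg/L

C₀ per dose = Dose / Vd = 1370 / 83.2 = 16.47 mg/L
k = ln2 / t½ = 0.693147 / 40.2 = 0.01724 h⁻¹
Fraction remaining after one interval: r = e^(−kτ) = e^(−0.01724 × 81.8) = 0.2441
Before dose 3, 2 doses have been given (aged 1τ, 2τ).
C_trough = C₀ × (r + r²) = 16.47 × (0.2441 + 0.05958) = 5.002 mg/L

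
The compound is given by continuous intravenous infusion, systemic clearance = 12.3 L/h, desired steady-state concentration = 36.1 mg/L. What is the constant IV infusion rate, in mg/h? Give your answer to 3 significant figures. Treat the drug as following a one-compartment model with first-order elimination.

444 mg/h

At steady state, infusion rate R₀ = Css × CL = 36.1 × 12.30 = 444.0 mg/h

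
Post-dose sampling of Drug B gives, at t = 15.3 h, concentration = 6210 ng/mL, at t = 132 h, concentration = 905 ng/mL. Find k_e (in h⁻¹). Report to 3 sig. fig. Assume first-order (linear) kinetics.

k = ln(C₁/C₂) / (t₂ − t₁) = ln(6210/905) / (132 − 15.3)
  = 1.926 / 116.7 = 0.01650 h⁻¹

0.0165 h⁻¹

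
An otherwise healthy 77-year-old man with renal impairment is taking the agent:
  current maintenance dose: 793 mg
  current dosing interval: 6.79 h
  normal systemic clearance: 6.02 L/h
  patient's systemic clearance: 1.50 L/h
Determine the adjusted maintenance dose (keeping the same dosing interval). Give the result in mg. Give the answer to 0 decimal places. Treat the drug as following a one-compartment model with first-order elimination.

198 mg

To keep the same average steady-state level, dosing rate must scale with clearance.
CL ratio = 1.50 / 6.02 = 0.2492
New dose (same interval) = 793 × 0.2492 = 197.6 mg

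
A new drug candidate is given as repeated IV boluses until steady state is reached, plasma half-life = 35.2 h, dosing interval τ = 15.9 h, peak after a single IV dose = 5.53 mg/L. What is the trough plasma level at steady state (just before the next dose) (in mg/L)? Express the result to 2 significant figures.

15 mg/L

k = ln2 / t½ = 0.693147 / 35.2 = 0.01969 h⁻¹
e^(−kτ) = e^(−0.01969 × 15.9) = 0.7312
Accumulation ratio R = 1 / (1 − e^(−kτ)) = 1 / (1 − 0.7312) = 3.720
Steady-state trough = C₀ × R × e^(−kτ) = 5.53 × 3.720 × 0.7312 = 15.04 mg/L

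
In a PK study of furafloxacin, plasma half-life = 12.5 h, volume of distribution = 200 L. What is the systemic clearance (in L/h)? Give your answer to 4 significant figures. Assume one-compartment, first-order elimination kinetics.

11.09 L/h

k = ln2 / t½ = 0.693147 / 12.5 = 0.05545 h⁻¹
CL = k × Vd = 0.05545 × 200 = 11.09 L/h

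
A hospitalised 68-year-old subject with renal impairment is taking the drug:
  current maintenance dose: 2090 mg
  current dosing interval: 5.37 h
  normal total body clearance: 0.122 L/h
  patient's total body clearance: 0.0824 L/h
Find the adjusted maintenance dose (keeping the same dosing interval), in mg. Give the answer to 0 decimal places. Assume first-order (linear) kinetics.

To keep the same average steady-state level, dosing rate must scale with clearance.
CL ratio = 0.0824 / 0.122 = 0.6754
New dose (same interval) = 2090 × 0.6754 = 1412 mg

1412 mg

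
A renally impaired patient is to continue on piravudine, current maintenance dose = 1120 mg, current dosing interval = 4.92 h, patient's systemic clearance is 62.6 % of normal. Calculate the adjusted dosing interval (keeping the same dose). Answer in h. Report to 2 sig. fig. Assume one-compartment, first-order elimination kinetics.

To keep the same average steady-state level, dosing rate must scale with clearance.
CL ratio = 62.6 / 100 = 0.6260
New interval (same dose) = 4.92 / 0.6260 = 7.859 h

7.9 h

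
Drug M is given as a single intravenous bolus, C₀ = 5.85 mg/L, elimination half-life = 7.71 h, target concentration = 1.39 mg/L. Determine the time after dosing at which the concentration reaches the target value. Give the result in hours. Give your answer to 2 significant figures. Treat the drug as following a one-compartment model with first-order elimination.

16 h

k = ln2 / t½ = 0.693147 / 7.71 = 0.08990 h⁻¹
t = ln(C₀ / C) / k = ln(5.850 / 1.39) / 0.08990
  = ln(4.209) / 0.08990 = 1.437 / 0.08990 = 15.98 h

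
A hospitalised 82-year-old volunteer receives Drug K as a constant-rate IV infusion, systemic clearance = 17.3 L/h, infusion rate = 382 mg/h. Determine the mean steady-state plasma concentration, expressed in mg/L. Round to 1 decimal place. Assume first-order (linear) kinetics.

At steady state Css = R₀ / CL = 382 / 17.30 = 22.08 mg/L

22.1 mg/L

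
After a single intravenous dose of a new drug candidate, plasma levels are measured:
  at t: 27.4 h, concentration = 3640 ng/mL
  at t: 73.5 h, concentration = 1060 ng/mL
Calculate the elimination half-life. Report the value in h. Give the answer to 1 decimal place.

k = ln(C₁/C₂) / (t₂ − t₁) = ln(3640/1060) / (73.5 − 27.4)
  = 1.234 / 46.10 = 0.02677 h⁻¹
t½ = ln2 / k = 0.693147 / 0.02677 = 25.89 h

25.9 h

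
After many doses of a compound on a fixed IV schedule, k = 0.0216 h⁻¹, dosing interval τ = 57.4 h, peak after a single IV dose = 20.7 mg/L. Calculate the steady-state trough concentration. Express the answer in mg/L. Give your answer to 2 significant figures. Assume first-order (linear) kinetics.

8.4 mg/L

e^(−kτ) = e^(−0.02160 × 57.4) = 0.2894
Accumulation ratio R = 1 / (1 − e^(−kτ)) = 1 / (1 − 0.2894) = 1.407
Steady-state trough = C₀ × R × e^(−kτ) = 20.7 × 1.407 × 0.2894 = 8.429 mg/L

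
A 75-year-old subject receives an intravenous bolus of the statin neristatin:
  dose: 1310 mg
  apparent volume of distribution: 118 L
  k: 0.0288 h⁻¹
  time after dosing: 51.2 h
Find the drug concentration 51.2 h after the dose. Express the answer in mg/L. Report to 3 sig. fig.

2.54 mg/L

C₀ = Dose / Vd = 1310 / 118 = 11.10 mg/L
C = C₀ · e^(−k·t) = 11.10 × e^(−0.02880 × 51.2)
  = 11.10 × 0.2289 = 2.541 mg/L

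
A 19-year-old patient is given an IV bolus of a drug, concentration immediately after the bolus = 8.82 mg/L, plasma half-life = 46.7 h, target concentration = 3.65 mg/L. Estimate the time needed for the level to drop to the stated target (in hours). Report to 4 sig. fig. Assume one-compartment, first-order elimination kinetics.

59.44 h

k = ln2 / t½ = 0.693147 / 46.7 = 0.01484 h⁻¹
t = ln(C₀ / C) / k = ln(8.820 / 3.65) / 0.01484
  = ln(2.416) / 0.01484 = 0.8821 / 0.01484 = 59.44 h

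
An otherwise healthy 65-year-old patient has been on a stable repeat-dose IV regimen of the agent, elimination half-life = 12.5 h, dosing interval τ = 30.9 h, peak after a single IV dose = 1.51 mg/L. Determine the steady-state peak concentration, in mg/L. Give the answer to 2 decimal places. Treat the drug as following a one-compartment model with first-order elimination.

1.84 mg/L

k = ln2 / t½ = 0.693147 / 12.5 = 0.05545 h⁻¹
e^(−kτ) = e^(−0.05545 × 30.9) = 0.1803
Accumulation ratio R = 1 / (1 − e^(−kτ)) = 1 / (1 − 0.1803) = 1.220
Steady-state peak = C₀ × R = 1.51 × 1.220 = 1.842 mg/L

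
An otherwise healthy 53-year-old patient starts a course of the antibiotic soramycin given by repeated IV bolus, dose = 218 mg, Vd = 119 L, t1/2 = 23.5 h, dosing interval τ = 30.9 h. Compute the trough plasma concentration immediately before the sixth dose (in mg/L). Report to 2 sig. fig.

1.2 mg/L

C₀ per dose = Dose / Vd = 218 / 119 = 1.832 mg/L
k = ln2 / t½ = 0.693147 / 23.5 = 0.02950 h⁻¹
Fraction remaining after one interval: r = e^(−kτ) = e^(−0.02950 × 30.9) = 0.4019
Before dose 6, 5 doses have been given (aged 1τ, 2τ, 3τ, 4τ, 5τ).
C_trough = C₀ × (r + r² + … + r^5) = C₀ × r(1−r^5)/(1−r)
        = 1.832 × 0.4019 × (1 − 0.01049) / (1 − 0.4019) = 1.218 mg/L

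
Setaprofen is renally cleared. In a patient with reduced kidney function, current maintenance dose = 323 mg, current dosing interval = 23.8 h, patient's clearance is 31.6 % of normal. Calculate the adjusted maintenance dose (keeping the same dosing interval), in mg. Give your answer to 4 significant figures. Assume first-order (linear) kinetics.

To keep the same average steady-state level, dosing rate must scale with clearance.
CL ratio = 31.6 / 100 = 0.3160
New dose (same interval) = 323 × 0.3160 = 102.1 mg

102.1 mg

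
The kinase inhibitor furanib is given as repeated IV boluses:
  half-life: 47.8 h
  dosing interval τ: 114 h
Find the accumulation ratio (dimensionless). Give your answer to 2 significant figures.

k = ln2 / t½ = 0.693147 / 47.8 = 0.01450 h⁻¹
e^(−kτ) = e^(−0.01450 × 114) = 0.1915
Accumulation ratio R = 1 / (1 − e^(−kτ)) = 1 / (1 − 0.1915) = 1.237

1.2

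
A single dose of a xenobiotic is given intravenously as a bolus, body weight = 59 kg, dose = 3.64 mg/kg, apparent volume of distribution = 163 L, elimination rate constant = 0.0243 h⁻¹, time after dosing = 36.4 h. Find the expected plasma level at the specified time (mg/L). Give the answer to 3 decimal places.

Total dose = 3.64 × 59 = 214.8 mg
C₀ = Dose / Vd = 214.8 / 163 = 1.318 mg/L
C = C₀ · e^(−k·t) = 1.318 × e^(−0.02430 × 36.4)
  = 1.318 × 0.4129 = 0.5442 mg/L

0.544 mg/L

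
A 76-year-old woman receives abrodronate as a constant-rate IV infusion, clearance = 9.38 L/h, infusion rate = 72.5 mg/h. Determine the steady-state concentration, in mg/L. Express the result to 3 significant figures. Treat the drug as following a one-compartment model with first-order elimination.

7.73 mg/L

At steady state Css = R₀ / CL = 72.5 / 9.380 = 7.729 mg/L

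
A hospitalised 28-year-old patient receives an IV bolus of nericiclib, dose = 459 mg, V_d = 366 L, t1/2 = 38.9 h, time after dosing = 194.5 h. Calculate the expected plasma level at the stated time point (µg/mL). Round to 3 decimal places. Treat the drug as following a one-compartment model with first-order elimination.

C₀ = Dose / Vd = 459.0 / 366 = 1.254 mg/L
k = ln2 / t½ = 0.693147 / 38.9 = 0.01782 h⁻¹
t / t½ = 194.5 / 38.9 = 5 half-lives
C = C₀ × (1/2)^5 = 1.254 × 0.03125 = 0.03919 mg/L
(0.03919 mg/L = 0.03919 µg/mL)

0.039 µg/mL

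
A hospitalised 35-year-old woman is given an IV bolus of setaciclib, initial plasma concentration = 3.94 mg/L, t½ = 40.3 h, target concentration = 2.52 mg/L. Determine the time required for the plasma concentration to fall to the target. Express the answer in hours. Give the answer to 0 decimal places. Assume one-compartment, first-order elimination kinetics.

k = ln2 / t½ = 0.693147 / 40.3 = 0.01720 h⁻¹
t = ln(C₀ / C) / k = ln(3.940 / 2.52) / 0.01720
  = ln(1.563) / 0.01720 = 0.4466 / 0.01720 = 25.97 h

26 h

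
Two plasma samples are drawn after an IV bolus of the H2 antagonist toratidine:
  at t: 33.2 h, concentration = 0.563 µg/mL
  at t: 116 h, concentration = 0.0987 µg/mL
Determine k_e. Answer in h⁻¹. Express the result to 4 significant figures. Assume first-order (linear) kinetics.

k = ln(C₁/C₂) / (t₂ − t₁) = ln(0.563/0.0987) / (116 − 33.2)
  = 1.741 / 82.80 = 0.02103 h⁻¹

0.02103 h⁻¹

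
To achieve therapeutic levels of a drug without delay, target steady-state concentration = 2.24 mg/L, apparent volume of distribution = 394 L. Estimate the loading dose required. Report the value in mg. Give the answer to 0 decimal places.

883 mg

LD = Css × Vd = 2.24 × 394 = 882.6 mg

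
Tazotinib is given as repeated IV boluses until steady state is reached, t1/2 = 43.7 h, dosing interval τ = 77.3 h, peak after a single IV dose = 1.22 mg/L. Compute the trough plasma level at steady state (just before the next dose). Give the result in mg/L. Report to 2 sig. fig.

0.51 mg/L

k = ln2 / t½ = 0.693147 / 43.7 = 0.01586 h⁻¹
e^(−kτ) = e^(−0.01586 × 77.3) = 0.2935
Accumulation ratio R = 1 / (1 − e^(−kτ)) = 1 / (1 − 0.2935) = 1.415
Steady-state trough = C₀ × R × e^(−kτ) = 1.22 × 1.415 × 0.2935 = 0.5067 mg/L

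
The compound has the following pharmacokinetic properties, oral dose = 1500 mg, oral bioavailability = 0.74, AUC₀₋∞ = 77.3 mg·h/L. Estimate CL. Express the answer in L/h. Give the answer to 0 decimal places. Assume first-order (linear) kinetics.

CL = F·Dose / AUC = 0.74 × 1500 / 77.3 = 14.36 L/h

14 L/h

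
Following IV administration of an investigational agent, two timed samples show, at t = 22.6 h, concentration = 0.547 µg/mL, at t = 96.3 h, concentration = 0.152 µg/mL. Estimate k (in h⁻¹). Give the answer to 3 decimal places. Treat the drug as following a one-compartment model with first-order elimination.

0.017 h⁻¹

k = ln(C₁/C₂) / (t₂ − t₁) = ln(0.547/0.152) / (96.3 − 22.6)
  = 1.281 / 73.70 = 0.01738 h⁻¹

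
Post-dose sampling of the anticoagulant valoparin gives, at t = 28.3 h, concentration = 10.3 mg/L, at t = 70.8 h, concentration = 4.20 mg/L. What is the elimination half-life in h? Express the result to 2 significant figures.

k = ln(C₁/C₂) / (t₂ − t₁) = ln(10.3/4.20) / (70.8 − 28.3)
  = 0.8971 / 42.50 = 0.02111 h⁻¹
t½ = ln2 / k = 0.693147 / 0.02111 = 32.84 h

33 h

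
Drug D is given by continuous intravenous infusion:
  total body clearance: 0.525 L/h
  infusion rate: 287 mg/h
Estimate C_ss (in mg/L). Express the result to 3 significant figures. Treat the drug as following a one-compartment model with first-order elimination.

547 mg/L

At steady state Css = R₀ / CL = 287 / 0.5250 = 546.7 mg/L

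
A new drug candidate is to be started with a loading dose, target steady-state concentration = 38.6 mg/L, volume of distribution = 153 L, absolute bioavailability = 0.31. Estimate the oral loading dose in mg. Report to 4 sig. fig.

19050 mg

LD = Css × Vd / F = 38.6 × 153 / 0.31 = 19050 mg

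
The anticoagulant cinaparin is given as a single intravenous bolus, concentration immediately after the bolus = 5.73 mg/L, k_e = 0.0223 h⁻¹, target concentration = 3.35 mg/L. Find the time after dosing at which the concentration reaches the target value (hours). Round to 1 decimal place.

24.1 h

t = ln(C₀ / C) / k = ln(5.730 / 3.35) / 0.02230
  = ln(1.710) / 0.02230 = 0.5365 / 0.02230 = 24.06 h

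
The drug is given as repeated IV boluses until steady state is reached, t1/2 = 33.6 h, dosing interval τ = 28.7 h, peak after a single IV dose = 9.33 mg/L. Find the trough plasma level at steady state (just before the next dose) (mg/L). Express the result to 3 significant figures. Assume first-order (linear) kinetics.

k = ln2 / t½ = 0.693147 / 33.6 = 0.02063 h⁻¹
e^(−kτ) = e^(−0.02063 × 28.7) = 0.5532
Accumulation ratio R = 1 / (1 − e^(−kτ)) = 1 / (1 − 0.5532) = 2.238
Steady-state trough = C₀ × R × e^(−kτ) = 9.33 × 2.238 × 0.5532 = 11.55 mg/L

11.6 mg/L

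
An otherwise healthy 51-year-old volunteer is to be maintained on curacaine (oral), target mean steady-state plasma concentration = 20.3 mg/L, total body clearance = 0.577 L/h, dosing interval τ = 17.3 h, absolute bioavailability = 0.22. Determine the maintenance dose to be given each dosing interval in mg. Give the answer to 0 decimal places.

At steady state, F × (Dose/τ) = Css × CL.
Dose = Css × CL × τ / F = 20.3 × 0.5770 × 17.3 / 0.22 = 921.1 mg

921 mg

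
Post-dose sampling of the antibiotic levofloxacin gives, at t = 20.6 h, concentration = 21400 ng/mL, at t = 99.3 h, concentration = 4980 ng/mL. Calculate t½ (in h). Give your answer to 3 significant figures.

k = ln(C₁/C₂) / (t₂ − t₁) = ln(21400/4980) / (99.3 − 20.6)
  = 1.458 / 78.70 = 0.01853 h⁻¹
t½ = ln2 / k = 0.693147 / 0.01853 = 37.41 h

37.4 h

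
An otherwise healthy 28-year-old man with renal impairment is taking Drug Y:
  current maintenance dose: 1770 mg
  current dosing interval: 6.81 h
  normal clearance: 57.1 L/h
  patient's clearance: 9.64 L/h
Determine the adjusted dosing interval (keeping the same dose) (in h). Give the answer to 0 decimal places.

40 h

To keep the same average steady-state level, dosing rate must scale with clearance.
CL ratio = 9.64 / 57.1 = 0.1688
New interval (same dose) = 6.81 / 0.1688 = 40.34 h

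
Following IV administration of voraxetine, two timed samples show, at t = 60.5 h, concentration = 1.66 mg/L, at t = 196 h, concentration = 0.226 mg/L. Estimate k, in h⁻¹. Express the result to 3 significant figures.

k = ln(C₁/C₂) / (t₂ − t₁) = ln(1.66/0.226) / (196 − 60.5)
  = 1.994 / 135.5 = 0.01472 h⁻¹

0.0147 h⁻¹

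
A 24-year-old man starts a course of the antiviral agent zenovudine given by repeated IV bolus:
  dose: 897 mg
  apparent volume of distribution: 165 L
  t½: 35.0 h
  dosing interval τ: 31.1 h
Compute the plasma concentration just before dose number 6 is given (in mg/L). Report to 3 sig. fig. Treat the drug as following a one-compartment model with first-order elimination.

C₀ per dose = Dose / Vd = 897 / 165 = 5.436 mg/L
k = ln2 / t½ = 0.693147 / 35.0 = 0.01980 h⁻¹
Fraction remaining after one interval: r = e^(−kτ) = e^(−0.01980 × 31.1) = 0.5402
Before dose 6, 5 doses have been given (aged 1τ, 2τ, 3τ, 4τ, 5τ).
C_trough = C₀ × (r + r² + … + r^5) = C₀ × r(1−r^5)/(1−r)
        = 5.436 × 0.5402 × (1 − 0.04600) / (1 − 0.5402) = 6.093 mg/L

6.09 mg/L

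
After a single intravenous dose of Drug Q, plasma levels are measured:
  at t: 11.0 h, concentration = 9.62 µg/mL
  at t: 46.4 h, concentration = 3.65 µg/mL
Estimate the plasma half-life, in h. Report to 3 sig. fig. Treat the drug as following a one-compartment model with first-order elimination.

25.3 h

k = ln(C₁/C₂) / (t₂ − t₁) = ln(9.62/3.65) / (46.4 − 11.0)
  = 0.9691 / 35.40 = 0.02738 h⁻¹
t½ = ln2 / k = 0.693147 / 0.02738 = 25.32 h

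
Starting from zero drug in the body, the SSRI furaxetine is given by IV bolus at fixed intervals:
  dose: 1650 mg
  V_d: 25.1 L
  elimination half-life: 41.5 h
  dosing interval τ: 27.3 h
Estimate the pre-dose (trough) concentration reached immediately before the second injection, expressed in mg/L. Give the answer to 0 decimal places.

42 mg/L

C₀ per dose = Dose / Vd = 1650 / 25.1 = 65.74 mg/L
k = ln2 / t½ = 0.693147 / 41.5 = 0.01670 h⁻¹
Fraction remaining after one interval: r = e^(−kτ) = e^(−0.01670 × 27.3) = 0.6339
Before dose 2, 1 dose has been given (aged 1τ).
C_trough = C₀ × r = 65.74 × 0.6339 = 41.67 mg/L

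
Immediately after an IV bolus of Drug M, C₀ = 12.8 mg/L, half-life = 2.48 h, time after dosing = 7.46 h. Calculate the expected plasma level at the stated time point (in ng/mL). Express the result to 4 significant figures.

k = ln2 / t½ = 0.693147 / 2.48 = 0.2795 h⁻¹
C = C₀ · e^(−k·t) = 12.80 × e^(−0.2795 × 7.46)
  = 12.80 × 0.1243 = 1.591 mg/L
Convert: 1.591 mg/L × 1000 = 1591 ng/mL

1591 ng/mL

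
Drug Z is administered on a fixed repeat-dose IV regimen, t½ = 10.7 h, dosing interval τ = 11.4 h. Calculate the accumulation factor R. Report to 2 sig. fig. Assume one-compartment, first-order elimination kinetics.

1.9

k = ln2 / t½ = 0.693147 / 10.7 = 0.06478 h⁻¹
e^(−kτ) = e^(−0.06478 × 11.4) = 0.4778
Accumulation ratio R = 1 / (1 − e^(−kτ)) = 1 / (1 − 0.4778) = 1.915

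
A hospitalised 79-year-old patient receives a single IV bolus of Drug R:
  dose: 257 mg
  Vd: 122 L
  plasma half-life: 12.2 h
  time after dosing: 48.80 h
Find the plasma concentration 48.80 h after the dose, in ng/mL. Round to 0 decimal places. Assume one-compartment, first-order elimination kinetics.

C₀ = Dose / Vd = 257.0 / 122 = 2.107 mg/L
k = ln2 / t½ = 0.693147 / 12.2 = 0.05682 h⁻¹
t / t½ = 48.80 / 12.2 = 4 half-lives
C = C₀ × (1/2)^4 = 2.107 × 0.06250 = 0.1317 mg/L
Convert: 0.1317 mg/L × 1000 = 131.7 ng/mL

132 ng/mL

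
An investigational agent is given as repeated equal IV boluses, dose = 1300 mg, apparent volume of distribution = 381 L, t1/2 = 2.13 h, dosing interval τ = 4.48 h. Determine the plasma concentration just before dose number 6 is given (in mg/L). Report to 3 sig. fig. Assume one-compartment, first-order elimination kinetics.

C₀ per dose = Dose / Vd = 1300 / 381 = 3.412 mg/L
k = ln2 / t½ = 0.693147 / 2.13 = 0.3254 h⁻¹
Fraction remaining after one interval: r = e^(−kτ) = e^(−0.3254 × 4.48) = 0.2327
Before dose 6, 5 doses have been given (aged 1τ, 2τ, 3τ, 4τ, 5τ).
C_trough = C₀ × (r + r² + … + r^5) = C₀ × r(1−r^5)/(1−r)
        = 3.412 × 0.2327 × (1 − 0.0006823) / (1 − 0.2327) = 1.034 mg/L

1.03 mg/L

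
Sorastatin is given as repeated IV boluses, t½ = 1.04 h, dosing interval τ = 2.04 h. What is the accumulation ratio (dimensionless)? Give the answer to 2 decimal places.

k = ln2 / t½ = 0.693147 / 1.04 = 0.6665 h⁻¹
e^(−kτ) = e^(−0.6665 × 2.04) = 0.2567
Accumulation ratio R = 1 / (1 − e^(−kτ)) = 1 / (1 − 0.2567) = 1.345

1.35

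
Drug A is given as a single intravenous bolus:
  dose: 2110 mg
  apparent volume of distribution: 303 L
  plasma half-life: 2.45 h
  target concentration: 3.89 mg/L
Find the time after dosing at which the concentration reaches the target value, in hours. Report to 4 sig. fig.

C₀ = Dose / Vd = 2110 / 303 = 6.964 mg/L
k = ln2 / t½ = 0.693147 / 2.45 = 0.2829 h⁻¹
t = ln(C₀ / C) / k = ln(6.964 / 3.89) / 0.2829
  = ln(1.790) / 0.2829 = 0.5822 / 0.2829 = 2.058 h

2.058 h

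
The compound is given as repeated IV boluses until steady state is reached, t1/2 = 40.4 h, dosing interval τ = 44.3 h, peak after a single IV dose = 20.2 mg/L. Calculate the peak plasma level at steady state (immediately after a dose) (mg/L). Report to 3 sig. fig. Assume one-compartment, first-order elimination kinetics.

37.9 mg/L

k = ln2 / t½ = 0.693147 / 40.4 = 0.01716 h⁻¹
e^(−kτ) = e^(−0.01716 × 44.3) = 0.4676
Accumulation ratio R = 1 / (1 − e^(−kτ)) = 1 / (1 − 0.4676) = 1.878
Steady-state peak = C₀ × R = 20.2 × 1.878 = 37.94 mg/L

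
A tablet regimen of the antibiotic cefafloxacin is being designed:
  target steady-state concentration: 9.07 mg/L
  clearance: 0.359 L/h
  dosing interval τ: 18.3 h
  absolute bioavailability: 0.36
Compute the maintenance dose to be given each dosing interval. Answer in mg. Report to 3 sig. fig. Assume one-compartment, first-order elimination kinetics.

At steady state, F × (Dose/τ) = Css × CL.
Dose = Css × CL × τ / F = 9.07 × 0.3590 × 18.3 / 0.36 = 165.5 mg

166 mg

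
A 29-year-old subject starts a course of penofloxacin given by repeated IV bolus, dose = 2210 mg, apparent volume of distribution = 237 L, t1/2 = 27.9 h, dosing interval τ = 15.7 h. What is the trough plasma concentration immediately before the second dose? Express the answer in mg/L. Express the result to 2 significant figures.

6.3 mg/L

C₀ per dose = Dose / Vd = 2210 / 237 = 9.325 mg/L
k = ln2 / t½ = 0.693147 / 27.9 = 0.02484 h⁻¹
Fraction remaining after one interval: r = e^(−kτ) = e^(−0.02484 × 15.7) = 0.6771
Before dose 2, 1 dose has been given (aged 1τ).
C_trough = C₀ × r = 9.325 × 0.6771 = 6.314 mg/L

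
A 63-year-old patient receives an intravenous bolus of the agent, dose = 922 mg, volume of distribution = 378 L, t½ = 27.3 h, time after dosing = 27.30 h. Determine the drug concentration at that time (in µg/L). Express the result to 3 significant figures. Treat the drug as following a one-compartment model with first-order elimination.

C₀ = Dose / Vd = 922.0 / 378 = 2.439 mg/L
k = ln2 / t½ = 0.693147 / 27.3 = 0.02539 h⁻¹
t / t½ = 27.30 / 27.3 = 1 half-lives
C = C₀ × (1/2)^1 = 2.439 × 0.5000 = 1.220 mg/L
Convert: 1.220 mg/L × 1000 = 1220 µg/L

1220 µg/L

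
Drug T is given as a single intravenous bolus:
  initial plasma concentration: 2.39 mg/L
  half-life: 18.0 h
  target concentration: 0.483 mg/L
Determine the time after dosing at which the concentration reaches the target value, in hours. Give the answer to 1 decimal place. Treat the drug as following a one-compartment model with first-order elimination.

41.5 h

k = ln2 / t½ = 0.693147 / 18.0 = 0.03851 h⁻¹
t = ln(C₀ / C) / k = ln(2.390 / 0.483) / 0.03851
  = ln(4.948) / 0.03851 = 1.599 / 0.03851 = 41.52 h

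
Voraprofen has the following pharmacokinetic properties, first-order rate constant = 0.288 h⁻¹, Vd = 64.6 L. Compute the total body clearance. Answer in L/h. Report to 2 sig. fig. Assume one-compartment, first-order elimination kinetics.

CL = k × Vd = 0.288 × 64.6 = 18.60 L/h

19 L/h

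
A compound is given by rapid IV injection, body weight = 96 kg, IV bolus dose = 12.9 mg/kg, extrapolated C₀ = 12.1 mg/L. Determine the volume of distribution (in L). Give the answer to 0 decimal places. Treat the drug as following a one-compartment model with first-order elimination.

Dose = 12.9 × 96 = 1238 mg
Vd = Dose / C₀ = 1238 / 12.1 = 102.3 L

102 L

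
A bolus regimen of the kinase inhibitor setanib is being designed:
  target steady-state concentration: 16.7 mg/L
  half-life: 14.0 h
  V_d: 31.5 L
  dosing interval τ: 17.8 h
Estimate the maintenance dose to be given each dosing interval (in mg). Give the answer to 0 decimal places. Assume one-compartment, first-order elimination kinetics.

k = ln2 / t½ = 0.693147 / 14.0 = 0.04951 h⁻¹
CL = k × Vd = 0.04951 × 31.5 = 1.560 L/h
At steady state, Dose/τ = Css × CL.
Dose = Css × CL × τ = 16.7 × 1.560 × 17.8 = 463.7 mg

464 mg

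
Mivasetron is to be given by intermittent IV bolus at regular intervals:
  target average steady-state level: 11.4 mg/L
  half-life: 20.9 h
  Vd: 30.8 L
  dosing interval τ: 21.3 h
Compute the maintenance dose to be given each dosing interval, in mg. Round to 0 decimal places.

k = ln2 / t½ = 0.693147 / 20.9 = 0.03316 h⁻¹
CL = k × Vd = 0.03316 × 30.8 = 1.021 L/h
At steady state, Dose/τ = Css × CL.
Dose = Css × CL × τ = 11.4 × 1.021 × 21.3 = 247.9 mg

248 mg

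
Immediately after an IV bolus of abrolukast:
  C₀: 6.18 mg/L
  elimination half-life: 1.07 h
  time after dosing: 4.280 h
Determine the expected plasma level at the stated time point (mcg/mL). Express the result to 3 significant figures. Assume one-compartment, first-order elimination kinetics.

k = ln2 / t½ = 0.693147 / 1.07 = 0.6478 h⁻¹
t / t½ = 4.280 / 1.07 = 4 half-lives
C = C₀ × (1/2)^4 = 6.180 × 0.06250 = 0.3863 mg/L
(0.3863 mg/L = 0.3863 mcg/mL)

0.386 mcg/mL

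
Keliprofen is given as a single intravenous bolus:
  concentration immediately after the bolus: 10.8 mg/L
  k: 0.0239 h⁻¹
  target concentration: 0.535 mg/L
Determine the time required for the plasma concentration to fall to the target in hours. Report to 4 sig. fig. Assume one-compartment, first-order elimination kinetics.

125.7 h

t = ln(C₀ / C) / k = ln(10.80 / 0.535) / 0.02390
  = ln(20.19) / 0.02390 = 3.005 / 0.02390 = 125.7 h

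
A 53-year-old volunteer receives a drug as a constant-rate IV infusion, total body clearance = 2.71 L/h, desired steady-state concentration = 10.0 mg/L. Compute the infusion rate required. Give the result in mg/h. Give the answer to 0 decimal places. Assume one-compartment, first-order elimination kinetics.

At steady state, infusion rate R₀ = Css × CL = 10.0 × 2.710 = 27.10 mg/h

27 mg/h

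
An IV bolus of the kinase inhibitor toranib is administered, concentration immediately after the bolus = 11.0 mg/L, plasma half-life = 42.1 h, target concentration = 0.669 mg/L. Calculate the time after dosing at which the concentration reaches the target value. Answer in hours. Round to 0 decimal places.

k = ln2 / t½ = 0.693147 / 42.1 = 0.01646 h⁻¹
t = ln(C₀ / C) / k = ln(11.00 / 0.669) / 0.01646
  = ln(16.44) / 0.01646 = 2.800 / 0.01646 = 170.1 h

170 h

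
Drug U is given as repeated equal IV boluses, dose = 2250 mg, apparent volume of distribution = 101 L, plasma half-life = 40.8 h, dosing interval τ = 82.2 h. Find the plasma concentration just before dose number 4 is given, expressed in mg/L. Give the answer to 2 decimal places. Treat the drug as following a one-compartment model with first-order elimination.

7.21 mg/L

C₀ per dose = Dose / Vd = 2250 / 101 = 22.28 mg/L
k = ln2 / t½ = 0.693147 / 40.8 = 0.01699 h⁻¹
Fraction remaining after one interval: r = e^(−kτ) = e^(−0.01699 × 82.2) = 0.2474
Before dose 4, 3 doses have been given (aged 1τ, 2τ, 3τ).
C_trough = C₀ × (r + r² + … + r^3) = C₀ × r(1−r^3)/(1−r)
        = 22.28 × 0.2474 × (1 − 0.01514) / (1 − 0.2474) = 7.213 mg/L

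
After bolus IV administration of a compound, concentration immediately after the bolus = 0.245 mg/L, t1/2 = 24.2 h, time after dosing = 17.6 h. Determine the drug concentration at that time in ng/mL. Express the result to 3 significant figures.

k = ln2 / t½ = 0.693147 / 24.2 = 0.02864 h⁻¹
C = C₀ · e^(−k·t) = 0.2450 × e^(−0.02864 × 17.6)
  = 0.2450 × 0.6041 = 0.1480 mg/L
Convert: 0.1480 mg/L × 1000 = 148.0 ng/mL

148 ng/mL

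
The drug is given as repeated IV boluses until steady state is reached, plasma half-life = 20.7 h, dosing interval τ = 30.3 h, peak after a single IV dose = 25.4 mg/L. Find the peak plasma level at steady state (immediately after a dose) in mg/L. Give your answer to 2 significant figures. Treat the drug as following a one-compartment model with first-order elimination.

k = ln2 / t½ = 0.693147 / 20.7 = 0.03349 h⁻¹
e^(−kτ) = e^(−0.03349 × 30.3) = 0.3625
Accumulation ratio R = 1 / (1 − e^(−kτ)) = 1 / (1 − 0.3625) = 1.569
Steady-state peak = C₀ × R = 25.4 × 1.569 = 39.85 mg/L

40 mg/L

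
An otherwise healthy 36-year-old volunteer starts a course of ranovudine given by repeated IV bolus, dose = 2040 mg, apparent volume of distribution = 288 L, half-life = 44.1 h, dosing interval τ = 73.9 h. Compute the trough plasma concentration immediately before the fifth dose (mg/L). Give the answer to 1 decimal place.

3.2 mg/L

C₀ per dose = Dose / Vd = 2040 / 288 = 7.083 mg/L
k = ln2 / t½ = 0.693147 / 44.1 = 0.01572 h⁻¹
Fraction remaining after one interval: r = e^(−kτ) = e^(−0.01572 × 73.9) = 0.3130
Before dose 5, 4 doses have been given (aged 1τ, 2τ, 3τ, 4τ).
C_trough = C₀ × (r + r² + … + r^4) = C₀ × r(1−r^4)/(1−r)
        = 7.083 × 0.3130 × (1 − 0.009598) / (1 − 0.3130) = 3.196 mg/L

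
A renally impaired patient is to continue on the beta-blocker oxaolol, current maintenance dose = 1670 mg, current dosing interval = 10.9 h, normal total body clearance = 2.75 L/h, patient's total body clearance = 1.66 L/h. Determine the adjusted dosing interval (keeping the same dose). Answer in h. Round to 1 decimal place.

18.1 h

To keep the same average steady-state level, dosing rate must scale with clearance.
CL ratio = 1.66 / 2.75 = 0.6036
New interval (same dose) = 10.9 / 0.6036 = 18.06 h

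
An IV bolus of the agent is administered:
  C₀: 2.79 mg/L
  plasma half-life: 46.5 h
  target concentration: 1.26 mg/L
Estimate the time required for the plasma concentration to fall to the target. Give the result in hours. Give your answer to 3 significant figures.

k = ln2 / t½ = 0.693147 / 46.5 = 0.01491 h⁻¹
t = ln(C₀ / C) / k = ln(2.790 / 1.26) / 0.01491
  = ln(2.214) / 0.01491 = 0.7948 / 0.01491 = 53.31 h

53.3 h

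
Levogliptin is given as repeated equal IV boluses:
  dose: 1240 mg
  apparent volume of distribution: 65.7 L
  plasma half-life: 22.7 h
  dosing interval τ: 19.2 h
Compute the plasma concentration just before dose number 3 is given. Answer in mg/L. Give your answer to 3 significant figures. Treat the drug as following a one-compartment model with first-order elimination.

C₀ per dose = Dose / Vd = 1240 / 65.7 = 18.87 mg/L
k = ln2 / t½ = 0.693147 / 22.7 = 0.03054 h⁻¹
Fraction remaining after one interval: r = e^(−kτ) = e^(−0.03054 × 19.2) = 0.5563
Before dose 3, 2 doses have been given (aged 1τ, 2τ).
C_trough = C₀ × (r + r²) = 18.87 × (0.5563 + 0.3095) = 16.34 mg/L

16.3 mg/L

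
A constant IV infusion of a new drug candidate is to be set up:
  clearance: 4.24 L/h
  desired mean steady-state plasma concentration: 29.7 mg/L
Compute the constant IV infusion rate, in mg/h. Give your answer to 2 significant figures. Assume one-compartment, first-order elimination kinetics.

130 mg/h

At steady state, infusion rate R₀ = Css × CL = 29.7 × 4.240 = 125.9 mg/h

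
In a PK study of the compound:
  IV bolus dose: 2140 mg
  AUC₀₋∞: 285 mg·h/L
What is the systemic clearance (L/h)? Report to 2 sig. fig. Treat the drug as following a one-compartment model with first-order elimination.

CL = Dose / AUC = 2140 / 285 = 7.509 L/h

7.5 L/h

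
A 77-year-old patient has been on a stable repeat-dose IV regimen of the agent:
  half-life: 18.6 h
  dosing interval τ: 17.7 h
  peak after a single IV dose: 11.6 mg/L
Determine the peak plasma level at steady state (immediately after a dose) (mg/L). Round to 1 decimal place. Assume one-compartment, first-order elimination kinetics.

k = ln2 / t½ = 0.693147 / 18.6 = 0.03727 h⁻¹
e^(−kτ) = e^(−0.03727 × 17.7) = 0.5170
Accumulation ratio R = 1 / (1 − e^(−kτ)) = 1 / (1 − 0.5170) = 2.070
Steady-state peak = C₀ × R = 11.6 × 2.070 = 24.01 mg/L

24.0 mg/L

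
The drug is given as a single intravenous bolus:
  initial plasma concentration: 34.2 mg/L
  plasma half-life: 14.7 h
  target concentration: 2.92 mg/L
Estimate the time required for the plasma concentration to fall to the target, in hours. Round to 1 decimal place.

k = ln2 / t½ = 0.693147 / 14.7 = 0.04715 h⁻¹
t = ln(C₀ / C) / k = ln(34.20 / 2.92) / 0.04715
  = ln(11.71) / 0.04715 = 2.460 / 0.04715 = 52.17 h

52.2 h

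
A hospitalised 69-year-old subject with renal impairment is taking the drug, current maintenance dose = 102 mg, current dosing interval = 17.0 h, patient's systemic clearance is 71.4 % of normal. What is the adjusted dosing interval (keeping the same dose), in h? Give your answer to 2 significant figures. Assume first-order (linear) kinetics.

To keep the same average steady-state level, dosing rate must scale with clearance.
CL ratio = 71.4 / 100 = 0.7140
New interval (same dose) = 17.0 / 0.7140 = 23.81 h

24 h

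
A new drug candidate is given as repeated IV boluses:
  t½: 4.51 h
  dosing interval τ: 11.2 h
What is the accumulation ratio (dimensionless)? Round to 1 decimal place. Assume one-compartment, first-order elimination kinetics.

k = ln2 / t½ = 0.693147 / 4.51 = 0.1537 h⁻¹
e^(−kτ) = e^(−0.1537 × 11.2) = 0.1788
Accumulation ratio R = 1 / (1 − e^(−kτ)) = 1 / (1 − 0.1788) = 1.218

1.2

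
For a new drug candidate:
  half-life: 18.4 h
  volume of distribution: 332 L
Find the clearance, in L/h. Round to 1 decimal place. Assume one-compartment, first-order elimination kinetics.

k = ln2 / t½ = 0.693147 / 18.4 = 0.03767 h⁻¹
CL = k × Vd = 0.03767 × 332 = 12.51 L/h

12.5 L/h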